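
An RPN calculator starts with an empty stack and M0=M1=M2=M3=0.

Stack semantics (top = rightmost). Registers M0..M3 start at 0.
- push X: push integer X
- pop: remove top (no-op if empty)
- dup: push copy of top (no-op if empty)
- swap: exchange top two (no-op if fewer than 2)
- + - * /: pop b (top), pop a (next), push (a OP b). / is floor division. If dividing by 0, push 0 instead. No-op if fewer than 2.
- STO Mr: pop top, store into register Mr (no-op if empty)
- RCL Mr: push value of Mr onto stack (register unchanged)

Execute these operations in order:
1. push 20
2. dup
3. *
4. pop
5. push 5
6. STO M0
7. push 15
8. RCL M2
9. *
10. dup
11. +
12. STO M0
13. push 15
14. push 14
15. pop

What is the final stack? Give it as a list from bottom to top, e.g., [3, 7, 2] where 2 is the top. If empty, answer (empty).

Answer: [15]

Derivation:
After op 1 (push 20): stack=[20] mem=[0,0,0,0]
After op 2 (dup): stack=[20,20] mem=[0,0,0,0]
After op 3 (*): stack=[400] mem=[0,0,0,0]
After op 4 (pop): stack=[empty] mem=[0,0,0,0]
After op 5 (push 5): stack=[5] mem=[0,0,0,0]
After op 6 (STO M0): stack=[empty] mem=[5,0,0,0]
After op 7 (push 15): stack=[15] mem=[5,0,0,0]
After op 8 (RCL M2): stack=[15,0] mem=[5,0,0,0]
After op 9 (*): stack=[0] mem=[5,0,0,0]
After op 10 (dup): stack=[0,0] mem=[5,0,0,0]
After op 11 (+): stack=[0] mem=[5,0,0,0]
After op 12 (STO M0): stack=[empty] mem=[0,0,0,0]
After op 13 (push 15): stack=[15] mem=[0,0,0,0]
After op 14 (push 14): stack=[15,14] mem=[0,0,0,0]
After op 15 (pop): stack=[15] mem=[0,0,0,0]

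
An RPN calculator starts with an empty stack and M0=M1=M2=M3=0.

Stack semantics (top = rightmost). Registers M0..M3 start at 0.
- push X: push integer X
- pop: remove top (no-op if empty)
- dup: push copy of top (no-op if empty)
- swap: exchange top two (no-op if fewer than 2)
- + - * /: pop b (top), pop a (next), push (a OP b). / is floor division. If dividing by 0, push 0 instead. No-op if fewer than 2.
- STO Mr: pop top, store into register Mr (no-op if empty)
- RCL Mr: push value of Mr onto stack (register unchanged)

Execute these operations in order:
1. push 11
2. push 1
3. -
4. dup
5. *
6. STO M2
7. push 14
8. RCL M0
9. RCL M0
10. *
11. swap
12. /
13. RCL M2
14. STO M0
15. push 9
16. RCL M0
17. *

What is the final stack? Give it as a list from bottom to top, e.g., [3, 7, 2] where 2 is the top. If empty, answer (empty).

Answer: [0, 900]

Derivation:
After op 1 (push 11): stack=[11] mem=[0,0,0,0]
After op 2 (push 1): stack=[11,1] mem=[0,0,0,0]
After op 3 (-): stack=[10] mem=[0,0,0,0]
After op 4 (dup): stack=[10,10] mem=[0,0,0,0]
After op 5 (*): stack=[100] mem=[0,0,0,0]
After op 6 (STO M2): stack=[empty] mem=[0,0,100,0]
After op 7 (push 14): stack=[14] mem=[0,0,100,0]
After op 8 (RCL M0): stack=[14,0] mem=[0,0,100,0]
After op 9 (RCL M0): stack=[14,0,0] mem=[0,0,100,0]
After op 10 (*): stack=[14,0] mem=[0,0,100,0]
After op 11 (swap): stack=[0,14] mem=[0,0,100,0]
After op 12 (/): stack=[0] mem=[0,0,100,0]
After op 13 (RCL M2): stack=[0,100] mem=[0,0,100,0]
After op 14 (STO M0): stack=[0] mem=[100,0,100,0]
After op 15 (push 9): stack=[0,9] mem=[100,0,100,0]
After op 16 (RCL M0): stack=[0,9,100] mem=[100,0,100,0]
After op 17 (*): stack=[0,900] mem=[100,0,100,0]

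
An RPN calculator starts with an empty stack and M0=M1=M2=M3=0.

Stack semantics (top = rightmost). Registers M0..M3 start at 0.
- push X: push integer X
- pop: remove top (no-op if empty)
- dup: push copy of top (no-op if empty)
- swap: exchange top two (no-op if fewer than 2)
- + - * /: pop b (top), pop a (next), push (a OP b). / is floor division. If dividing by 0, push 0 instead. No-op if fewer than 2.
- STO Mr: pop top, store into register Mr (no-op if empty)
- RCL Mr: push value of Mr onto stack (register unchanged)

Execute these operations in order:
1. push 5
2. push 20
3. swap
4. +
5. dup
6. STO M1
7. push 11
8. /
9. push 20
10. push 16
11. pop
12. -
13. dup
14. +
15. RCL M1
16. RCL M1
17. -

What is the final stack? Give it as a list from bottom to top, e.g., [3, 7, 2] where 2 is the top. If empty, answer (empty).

After op 1 (push 5): stack=[5] mem=[0,0,0,0]
After op 2 (push 20): stack=[5,20] mem=[0,0,0,0]
After op 3 (swap): stack=[20,5] mem=[0,0,0,0]
After op 4 (+): stack=[25] mem=[0,0,0,0]
After op 5 (dup): stack=[25,25] mem=[0,0,0,0]
After op 6 (STO M1): stack=[25] mem=[0,25,0,0]
After op 7 (push 11): stack=[25,11] mem=[0,25,0,0]
After op 8 (/): stack=[2] mem=[0,25,0,0]
After op 9 (push 20): stack=[2,20] mem=[0,25,0,0]
After op 10 (push 16): stack=[2,20,16] mem=[0,25,0,0]
After op 11 (pop): stack=[2,20] mem=[0,25,0,0]
After op 12 (-): stack=[-18] mem=[0,25,0,0]
After op 13 (dup): stack=[-18,-18] mem=[0,25,0,0]
After op 14 (+): stack=[-36] mem=[0,25,0,0]
After op 15 (RCL M1): stack=[-36,25] mem=[0,25,0,0]
After op 16 (RCL M1): stack=[-36,25,25] mem=[0,25,0,0]
After op 17 (-): stack=[-36,0] mem=[0,25,0,0]

Answer: [-36, 0]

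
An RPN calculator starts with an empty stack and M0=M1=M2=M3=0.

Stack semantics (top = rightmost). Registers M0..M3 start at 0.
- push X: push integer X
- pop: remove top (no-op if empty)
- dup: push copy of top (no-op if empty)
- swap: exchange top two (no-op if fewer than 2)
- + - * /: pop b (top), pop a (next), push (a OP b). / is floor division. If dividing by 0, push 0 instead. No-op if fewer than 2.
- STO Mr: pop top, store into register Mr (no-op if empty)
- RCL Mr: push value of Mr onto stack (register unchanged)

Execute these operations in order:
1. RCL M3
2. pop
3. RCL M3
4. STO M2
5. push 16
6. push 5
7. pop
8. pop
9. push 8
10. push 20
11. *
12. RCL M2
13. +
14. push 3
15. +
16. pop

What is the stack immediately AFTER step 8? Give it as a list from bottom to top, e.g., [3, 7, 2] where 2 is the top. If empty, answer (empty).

After op 1 (RCL M3): stack=[0] mem=[0,0,0,0]
After op 2 (pop): stack=[empty] mem=[0,0,0,0]
After op 3 (RCL M3): stack=[0] mem=[0,0,0,0]
After op 4 (STO M2): stack=[empty] mem=[0,0,0,0]
After op 5 (push 16): stack=[16] mem=[0,0,0,0]
After op 6 (push 5): stack=[16,5] mem=[0,0,0,0]
After op 7 (pop): stack=[16] mem=[0,0,0,0]
After op 8 (pop): stack=[empty] mem=[0,0,0,0]

(empty)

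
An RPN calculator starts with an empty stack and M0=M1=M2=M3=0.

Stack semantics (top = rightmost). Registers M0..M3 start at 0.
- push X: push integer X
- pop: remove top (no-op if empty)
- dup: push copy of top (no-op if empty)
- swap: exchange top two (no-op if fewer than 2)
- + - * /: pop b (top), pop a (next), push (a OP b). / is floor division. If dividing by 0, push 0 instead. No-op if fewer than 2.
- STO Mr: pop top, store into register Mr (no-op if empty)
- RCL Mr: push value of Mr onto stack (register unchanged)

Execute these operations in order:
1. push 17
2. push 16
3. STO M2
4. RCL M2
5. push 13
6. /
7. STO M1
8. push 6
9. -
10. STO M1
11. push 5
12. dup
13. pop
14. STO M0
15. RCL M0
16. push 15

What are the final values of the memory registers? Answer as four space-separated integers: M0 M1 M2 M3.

Answer: 5 11 16 0

Derivation:
After op 1 (push 17): stack=[17] mem=[0,0,0,0]
After op 2 (push 16): stack=[17,16] mem=[0,0,0,0]
After op 3 (STO M2): stack=[17] mem=[0,0,16,0]
After op 4 (RCL M2): stack=[17,16] mem=[0,0,16,0]
After op 5 (push 13): stack=[17,16,13] mem=[0,0,16,0]
After op 6 (/): stack=[17,1] mem=[0,0,16,0]
After op 7 (STO M1): stack=[17] mem=[0,1,16,0]
After op 8 (push 6): stack=[17,6] mem=[0,1,16,0]
After op 9 (-): stack=[11] mem=[0,1,16,0]
After op 10 (STO M1): stack=[empty] mem=[0,11,16,0]
After op 11 (push 5): stack=[5] mem=[0,11,16,0]
After op 12 (dup): stack=[5,5] mem=[0,11,16,0]
After op 13 (pop): stack=[5] mem=[0,11,16,0]
After op 14 (STO M0): stack=[empty] mem=[5,11,16,0]
After op 15 (RCL M0): stack=[5] mem=[5,11,16,0]
After op 16 (push 15): stack=[5,15] mem=[5,11,16,0]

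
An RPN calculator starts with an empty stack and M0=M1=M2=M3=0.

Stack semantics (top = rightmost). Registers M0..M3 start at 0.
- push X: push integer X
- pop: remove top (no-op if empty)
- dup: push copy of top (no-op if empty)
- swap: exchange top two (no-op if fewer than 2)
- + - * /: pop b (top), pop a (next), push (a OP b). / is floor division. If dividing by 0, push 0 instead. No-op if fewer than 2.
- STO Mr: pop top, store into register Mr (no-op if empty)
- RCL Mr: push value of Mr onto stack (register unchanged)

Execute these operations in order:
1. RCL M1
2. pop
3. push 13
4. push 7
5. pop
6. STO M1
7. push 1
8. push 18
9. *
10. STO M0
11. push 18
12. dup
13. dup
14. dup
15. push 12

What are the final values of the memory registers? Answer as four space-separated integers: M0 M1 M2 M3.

After op 1 (RCL M1): stack=[0] mem=[0,0,0,0]
After op 2 (pop): stack=[empty] mem=[0,0,0,0]
After op 3 (push 13): stack=[13] mem=[0,0,0,0]
After op 4 (push 7): stack=[13,7] mem=[0,0,0,0]
After op 5 (pop): stack=[13] mem=[0,0,0,0]
After op 6 (STO M1): stack=[empty] mem=[0,13,0,0]
After op 7 (push 1): stack=[1] mem=[0,13,0,0]
After op 8 (push 18): stack=[1,18] mem=[0,13,0,0]
After op 9 (*): stack=[18] mem=[0,13,0,0]
After op 10 (STO M0): stack=[empty] mem=[18,13,0,0]
After op 11 (push 18): stack=[18] mem=[18,13,0,0]
After op 12 (dup): stack=[18,18] mem=[18,13,0,0]
After op 13 (dup): stack=[18,18,18] mem=[18,13,0,0]
After op 14 (dup): stack=[18,18,18,18] mem=[18,13,0,0]
After op 15 (push 12): stack=[18,18,18,18,12] mem=[18,13,0,0]

Answer: 18 13 0 0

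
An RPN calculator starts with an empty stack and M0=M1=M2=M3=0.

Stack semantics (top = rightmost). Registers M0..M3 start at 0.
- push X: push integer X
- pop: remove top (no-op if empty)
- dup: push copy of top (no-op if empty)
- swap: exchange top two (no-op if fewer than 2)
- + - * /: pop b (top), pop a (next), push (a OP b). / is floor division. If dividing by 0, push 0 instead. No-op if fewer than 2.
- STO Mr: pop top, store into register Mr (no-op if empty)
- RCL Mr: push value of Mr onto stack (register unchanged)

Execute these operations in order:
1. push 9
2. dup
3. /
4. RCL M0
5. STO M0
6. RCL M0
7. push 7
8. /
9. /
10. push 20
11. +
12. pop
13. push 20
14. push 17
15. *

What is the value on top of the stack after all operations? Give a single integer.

After op 1 (push 9): stack=[9] mem=[0,0,0,0]
After op 2 (dup): stack=[9,9] mem=[0,0,0,0]
After op 3 (/): stack=[1] mem=[0,0,0,0]
After op 4 (RCL M0): stack=[1,0] mem=[0,0,0,0]
After op 5 (STO M0): stack=[1] mem=[0,0,0,0]
After op 6 (RCL M0): stack=[1,0] mem=[0,0,0,0]
After op 7 (push 7): stack=[1,0,7] mem=[0,0,0,0]
After op 8 (/): stack=[1,0] mem=[0,0,0,0]
After op 9 (/): stack=[0] mem=[0,0,0,0]
After op 10 (push 20): stack=[0,20] mem=[0,0,0,0]
After op 11 (+): stack=[20] mem=[0,0,0,0]
After op 12 (pop): stack=[empty] mem=[0,0,0,0]
After op 13 (push 20): stack=[20] mem=[0,0,0,0]
After op 14 (push 17): stack=[20,17] mem=[0,0,0,0]
After op 15 (*): stack=[340] mem=[0,0,0,0]

Answer: 340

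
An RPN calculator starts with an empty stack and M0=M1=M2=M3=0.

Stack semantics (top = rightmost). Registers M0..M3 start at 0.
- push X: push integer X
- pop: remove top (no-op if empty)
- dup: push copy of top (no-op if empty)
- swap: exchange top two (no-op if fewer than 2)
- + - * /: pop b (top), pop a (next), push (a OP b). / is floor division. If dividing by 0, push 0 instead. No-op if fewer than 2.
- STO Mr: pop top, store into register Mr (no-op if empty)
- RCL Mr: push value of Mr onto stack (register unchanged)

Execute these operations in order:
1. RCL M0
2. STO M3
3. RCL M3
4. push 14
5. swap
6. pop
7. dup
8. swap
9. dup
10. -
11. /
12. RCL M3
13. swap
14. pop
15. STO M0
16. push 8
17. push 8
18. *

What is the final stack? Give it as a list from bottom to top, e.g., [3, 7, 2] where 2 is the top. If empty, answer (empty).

Answer: [64]

Derivation:
After op 1 (RCL M0): stack=[0] mem=[0,0,0,0]
After op 2 (STO M3): stack=[empty] mem=[0,0,0,0]
After op 3 (RCL M3): stack=[0] mem=[0,0,0,0]
After op 4 (push 14): stack=[0,14] mem=[0,0,0,0]
After op 5 (swap): stack=[14,0] mem=[0,0,0,0]
After op 6 (pop): stack=[14] mem=[0,0,0,0]
After op 7 (dup): stack=[14,14] mem=[0,0,0,0]
After op 8 (swap): stack=[14,14] mem=[0,0,0,0]
After op 9 (dup): stack=[14,14,14] mem=[0,0,0,0]
After op 10 (-): stack=[14,0] mem=[0,0,0,0]
After op 11 (/): stack=[0] mem=[0,0,0,0]
After op 12 (RCL M3): stack=[0,0] mem=[0,0,0,0]
After op 13 (swap): stack=[0,0] mem=[0,0,0,0]
After op 14 (pop): stack=[0] mem=[0,0,0,0]
After op 15 (STO M0): stack=[empty] mem=[0,0,0,0]
After op 16 (push 8): stack=[8] mem=[0,0,0,0]
After op 17 (push 8): stack=[8,8] mem=[0,0,0,0]
After op 18 (*): stack=[64] mem=[0,0,0,0]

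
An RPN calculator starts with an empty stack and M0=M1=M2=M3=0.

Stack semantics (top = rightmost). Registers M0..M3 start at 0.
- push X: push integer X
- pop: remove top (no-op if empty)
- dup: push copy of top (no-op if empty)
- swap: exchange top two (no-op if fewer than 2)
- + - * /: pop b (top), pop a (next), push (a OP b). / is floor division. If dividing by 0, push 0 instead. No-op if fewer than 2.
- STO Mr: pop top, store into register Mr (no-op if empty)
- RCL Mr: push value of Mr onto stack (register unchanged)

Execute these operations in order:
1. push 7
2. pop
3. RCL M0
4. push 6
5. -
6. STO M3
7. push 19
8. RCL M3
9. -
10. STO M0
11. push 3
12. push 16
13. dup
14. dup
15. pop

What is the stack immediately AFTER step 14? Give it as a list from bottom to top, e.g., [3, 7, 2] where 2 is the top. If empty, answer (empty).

After op 1 (push 7): stack=[7] mem=[0,0,0,0]
After op 2 (pop): stack=[empty] mem=[0,0,0,0]
After op 3 (RCL M0): stack=[0] mem=[0,0,0,0]
After op 4 (push 6): stack=[0,6] mem=[0,0,0,0]
After op 5 (-): stack=[-6] mem=[0,0,0,0]
After op 6 (STO M3): stack=[empty] mem=[0,0,0,-6]
After op 7 (push 19): stack=[19] mem=[0,0,0,-6]
After op 8 (RCL M3): stack=[19,-6] mem=[0,0,0,-6]
After op 9 (-): stack=[25] mem=[0,0,0,-6]
After op 10 (STO M0): stack=[empty] mem=[25,0,0,-6]
After op 11 (push 3): stack=[3] mem=[25,0,0,-6]
After op 12 (push 16): stack=[3,16] mem=[25,0,0,-6]
After op 13 (dup): stack=[3,16,16] mem=[25,0,0,-6]
After op 14 (dup): stack=[3,16,16,16] mem=[25,0,0,-6]

[3, 16, 16, 16]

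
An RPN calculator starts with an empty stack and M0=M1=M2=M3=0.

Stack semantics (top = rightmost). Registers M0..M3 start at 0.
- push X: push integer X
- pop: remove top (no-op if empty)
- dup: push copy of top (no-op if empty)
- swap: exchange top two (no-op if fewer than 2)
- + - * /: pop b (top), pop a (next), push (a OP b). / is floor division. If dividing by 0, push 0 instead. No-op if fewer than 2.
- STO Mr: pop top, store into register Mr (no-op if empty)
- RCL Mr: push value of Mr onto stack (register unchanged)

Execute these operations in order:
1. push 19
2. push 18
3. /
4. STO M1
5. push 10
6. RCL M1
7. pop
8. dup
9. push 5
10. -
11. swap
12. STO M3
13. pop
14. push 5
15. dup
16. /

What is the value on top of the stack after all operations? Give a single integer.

After op 1 (push 19): stack=[19] mem=[0,0,0,0]
After op 2 (push 18): stack=[19,18] mem=[0,0,0,0]
After op 3 (/): stack=[1] mem=[0,0,0,0]
After op 4 (STO M1): stack=[empty] mem=[0,1,0,0]
After op 5 (push 10): stack=[10] mem=[0,1,0,0]
After op 6 (RCL M1): stack=[10,1] mem=[0,1,0,0]
After op 7 (pop): stack=[10] mem=[0,1,0,0]
After op 8 (dup): stack=[10,10] mem=[0,1,0,0]
After op 9 (push 5): stack=[10,10,5] mem=[0,1,0,0]
After op 10 (-): stack=[10,5] mem=[0,1,0,0]
After op 11 (swap): stack=[5,10] mem=[0,1,0,0]
After op 12 (STO M3): stack=[5] mem=[0,1,0,10]
After op 13 (pop): stack=[empty] mem=[0,1,0,10]
After op 14 (push 5): stack=[5] mem=[0,1,0,10]
After op 15 (dup): stack=[5,5] mem=[0,1,0,10]
After op 16 (/): stack=[1] mem=[0,1,0,10]

Answer: 1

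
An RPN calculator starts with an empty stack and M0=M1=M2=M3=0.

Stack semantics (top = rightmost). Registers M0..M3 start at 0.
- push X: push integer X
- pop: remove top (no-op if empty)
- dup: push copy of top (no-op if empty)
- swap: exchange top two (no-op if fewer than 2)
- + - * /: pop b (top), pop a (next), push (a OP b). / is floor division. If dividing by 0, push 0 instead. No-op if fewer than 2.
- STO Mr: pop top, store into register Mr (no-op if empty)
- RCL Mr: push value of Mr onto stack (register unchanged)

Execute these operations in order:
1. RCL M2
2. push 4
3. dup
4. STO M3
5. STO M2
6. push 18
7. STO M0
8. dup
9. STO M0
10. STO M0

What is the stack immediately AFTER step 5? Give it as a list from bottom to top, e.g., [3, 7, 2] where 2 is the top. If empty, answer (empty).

After op 1 (RCL M2): stack=[0] mem=[0,0,0,0]
After op 2 (push 4): stack=[0,4] mem=[0,0,0,0]
After op 3 (dup): stack=[0,4,4] mem=[0,0,0,0]
After op 4 (STO M3): stack=[0,4] mem=[0,0,0,4]
After op 5 (STO M2): stack=[0] mem=[0,0,4,4]

[0]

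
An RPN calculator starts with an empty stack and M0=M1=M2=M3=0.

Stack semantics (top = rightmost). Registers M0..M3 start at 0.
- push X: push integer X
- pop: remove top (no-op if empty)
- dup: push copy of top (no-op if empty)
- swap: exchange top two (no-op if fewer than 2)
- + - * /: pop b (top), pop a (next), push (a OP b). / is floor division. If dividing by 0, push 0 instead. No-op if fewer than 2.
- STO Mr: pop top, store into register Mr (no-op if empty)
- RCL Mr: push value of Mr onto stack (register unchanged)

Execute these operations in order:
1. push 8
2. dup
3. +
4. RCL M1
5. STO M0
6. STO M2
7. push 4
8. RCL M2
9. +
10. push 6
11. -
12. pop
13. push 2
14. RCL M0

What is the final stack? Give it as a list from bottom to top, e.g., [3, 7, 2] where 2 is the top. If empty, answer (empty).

After op 1 (push 8): stack=[8] mem=[0,0,0,0]
After op 2 (dup): stack=[8,8] mem=[0,0,0,0]
After op 3 (+): stack=[16] mem=[0,0,0,0]
After op 4 (RCL M1): stack=[16,0] mem=[0,0,0,0]
After op 5 (STO M0): stack=[16] mem=[0,0,0,0]
After op 6 (STO M2): stack=[empty] mem=[0,0,16,0]
After op 7 (push 4): stack=[4] mem=[0,0,16,0]
After op 8 (RCL M2): stack=[4,16] mem=[0,0,16,0]
After op 9 (+): stack=[20] mem=[0,0,16,0]
After op 10 (push 6): stack=[20,6] mem=[0,0,16,0]
After op 11 (-): stack=[14] mem=[0,0,16,0]
After op 12 (pop): stack=[empty] mem=[0,0,16,0]
After op 13 (push 2): stack=[2] mem=[0,0,16,0]
After op 14 (RCL M0): stack=[2,0] mem=[0,0,16,0]

Answer: [2, 0]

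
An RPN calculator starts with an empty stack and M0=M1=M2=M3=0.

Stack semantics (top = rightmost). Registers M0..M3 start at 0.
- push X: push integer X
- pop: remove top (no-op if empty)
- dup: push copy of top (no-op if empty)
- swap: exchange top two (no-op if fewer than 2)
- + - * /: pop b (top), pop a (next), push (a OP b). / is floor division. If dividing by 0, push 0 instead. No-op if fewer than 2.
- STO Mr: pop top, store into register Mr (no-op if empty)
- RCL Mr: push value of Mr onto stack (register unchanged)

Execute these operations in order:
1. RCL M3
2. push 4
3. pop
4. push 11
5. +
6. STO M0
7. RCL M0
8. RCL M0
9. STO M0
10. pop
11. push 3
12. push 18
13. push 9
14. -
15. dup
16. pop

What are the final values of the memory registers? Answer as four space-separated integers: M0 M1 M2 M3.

After op 1 (RCL M3): stack=[0] mem=[0,0,0,0]
After op 2 (push 4): stack=[0,4] mem=[0,0,0,0]
After op 3 (pop): stack=[0] mem=[0,0,0,0]
After op 4 (push 11): stack=[0,11] mem=[0,0,0,0]
After op 5 (+): stack=[11] mem=[0,0,0,0]
After op 6 (STO M0): stack=[empty] mem=[11,0,0,0]
After op 7 (RCL M0): stack=[11] mem=[11,0,0,0]
After op 8 (RCL M0): stack=[11,11] mem=[11,0,0,0]
After op 9 (STO M0): stack=[11] mem=[11,0,0,0]
After op 10 (pop): stack=[empty] mem=[11,0,0,0]
After op 11 (push 3): stack=[3] mem=[11,0,0,0]
After op 12 (push 18): stack=[3,18] mem=[11,0,0,0]
After op 13 (push 9): stack=[3,18,9] mem=[11,0,0,0]
After op 14 (-): stack=[3,9] mem=[11,0,0,0]
After op 15 (dup): stack=[3,9,9] mem=[11,0,0,0]
After op 16 (pop): stack=[3,9] mem=[11,0,0,0]

Answer: 11 0 0 0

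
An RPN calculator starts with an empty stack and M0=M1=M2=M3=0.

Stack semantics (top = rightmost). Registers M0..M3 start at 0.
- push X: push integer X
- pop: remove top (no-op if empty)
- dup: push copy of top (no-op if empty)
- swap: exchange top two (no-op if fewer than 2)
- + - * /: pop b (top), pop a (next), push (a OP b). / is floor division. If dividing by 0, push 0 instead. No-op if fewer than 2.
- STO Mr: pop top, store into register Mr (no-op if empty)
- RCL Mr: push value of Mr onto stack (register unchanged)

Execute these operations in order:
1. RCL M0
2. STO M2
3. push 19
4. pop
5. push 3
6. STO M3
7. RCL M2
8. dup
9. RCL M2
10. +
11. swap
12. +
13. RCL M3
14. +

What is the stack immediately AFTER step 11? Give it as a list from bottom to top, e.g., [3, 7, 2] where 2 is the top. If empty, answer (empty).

After op 1 (RCL M0): stack=[0] mem=[0,0,0,0]
After op 2 (STO M2): stack=[empty] mem=[0,0,0,0]
After op 3 (push 19): stack=[19] mem=[0,0,0,0]
After op 4 (pop): stack=[empty] mem=[0,0,0,0]
After op 5 (push 3): stack=[3] mem=[0,0,0,0]
After op 6 (STO M3): stack=[empty] mem=[0,0,0,3]
After op 7 (RCL M2): stack=[0] mem=[0,0,0,3]
After op 8 (dup): stack=[0,0] mem=[0,0,0,3]
After op 9 (RCL M2): stack=[0,0,0] mem=[0,0,0,3]
After op 10 (+): stack=[0,0] mem=[0,0,0,3]
After op 11 (swap): stack=[0,0] mem=[0,0,0,3]

[0, 0]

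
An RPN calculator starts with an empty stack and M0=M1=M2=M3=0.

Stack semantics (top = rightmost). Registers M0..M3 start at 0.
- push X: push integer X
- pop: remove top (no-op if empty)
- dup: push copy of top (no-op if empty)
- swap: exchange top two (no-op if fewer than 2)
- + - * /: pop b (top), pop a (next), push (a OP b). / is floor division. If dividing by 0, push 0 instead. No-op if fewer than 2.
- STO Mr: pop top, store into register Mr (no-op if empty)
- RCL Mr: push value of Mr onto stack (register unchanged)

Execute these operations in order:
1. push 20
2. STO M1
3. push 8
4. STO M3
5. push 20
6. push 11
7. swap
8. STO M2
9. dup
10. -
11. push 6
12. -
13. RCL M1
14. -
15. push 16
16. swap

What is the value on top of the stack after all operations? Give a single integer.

After op 1 (push 20): stack=[20] mem=[0,0,0,0]
After op 2 (STO M1): stack=[empty] mem=[0,20,0,0]
After op 3 (push 8): stack=[8] mem=[0,20,0,0]
After op 4 (STO M3): stack=[empty] mem=[0,20,0,8]
After op 5 (push 20): stack=[20] mem=[0,20,0,8]
After op 6 (push 11): stack=[20,11] mem=[0,20,0,8]
After op 7 (swap): stack=[11,20] mem=[0,20,0,8]
After op 8 (STO M2): stack=[11] mem=[0,20,20,8]
After op 9 (dup): stack=[11,11] mem=[0,20,20,8]
After op 10 (-): stack=[0] mem=[0,20,20,8]
After op 11 (push 6): stack=[0,6] mem=[0,20,20,8]
After op 12 (-): stack=[-6] mem=[0,20,20,8]
After op 13 (RCL M1): stack=[-6,20] mem=[0,20,20,8]
After op 14 (-): stack=[-26] mem=[0,20,20,8]
After op 15 (push 16): stack=[-26,16] mem=[0,20,20,8]
After op 16 (swap): stack=[16,-26] mem=[0,20,20,8]

Answer: -26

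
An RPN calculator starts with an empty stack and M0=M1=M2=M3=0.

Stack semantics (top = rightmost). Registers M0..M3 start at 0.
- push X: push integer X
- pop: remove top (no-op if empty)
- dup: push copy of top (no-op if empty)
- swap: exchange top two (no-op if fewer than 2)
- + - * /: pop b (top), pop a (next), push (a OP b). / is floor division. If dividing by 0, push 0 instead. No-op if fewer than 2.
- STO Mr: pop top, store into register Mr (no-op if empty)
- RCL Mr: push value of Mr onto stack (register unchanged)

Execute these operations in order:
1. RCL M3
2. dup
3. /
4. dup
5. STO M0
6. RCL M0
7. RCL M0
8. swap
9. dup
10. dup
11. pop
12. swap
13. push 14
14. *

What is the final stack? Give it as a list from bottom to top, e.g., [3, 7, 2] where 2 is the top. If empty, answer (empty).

After op 1 (RCL M3): stack=[0] mem=[0,0,0,0]
After op 2 (dup): stack=[0,0] mem=[0,0,0,0]
After op 3 (/): stack=[0] mem=[0,0,0,0]
After op 4 (dup): stack=[0,0] mem=[0,0,0,0]
After op 5 (STO M0): stack=[0] mem=[0,0,0,0]
After op 6 (RCL M0): stack=[0,0] mem=[0,0,0,0]
After op 7 (RCL M0): stack=[0,0,0] mem=[0,0,0,0]
After op 8 (swap): stack=[0,0,0] mem=[0,0,0,0]
After op 9 (dup): stack=[0,0,0,0] mem=[0,0,0,0]
After op 10 (dup): stack=[0,0,0,0,0] mem=[0,0,0,0]
After op 11 (pop): stack=[0,0,0,0] mem=[0,0,0,0]
After op 12 (swap): stack=[0,0,0,0] mem=[0,0,0,0]
After op 13 (push 14): stack=[0,0,0,0,14] mem=[0,0,0,0]
After op 14 (*): stack=[0,0,0,0] mem=[0,0,0,0]

Answer: [0, 0, 0, 0]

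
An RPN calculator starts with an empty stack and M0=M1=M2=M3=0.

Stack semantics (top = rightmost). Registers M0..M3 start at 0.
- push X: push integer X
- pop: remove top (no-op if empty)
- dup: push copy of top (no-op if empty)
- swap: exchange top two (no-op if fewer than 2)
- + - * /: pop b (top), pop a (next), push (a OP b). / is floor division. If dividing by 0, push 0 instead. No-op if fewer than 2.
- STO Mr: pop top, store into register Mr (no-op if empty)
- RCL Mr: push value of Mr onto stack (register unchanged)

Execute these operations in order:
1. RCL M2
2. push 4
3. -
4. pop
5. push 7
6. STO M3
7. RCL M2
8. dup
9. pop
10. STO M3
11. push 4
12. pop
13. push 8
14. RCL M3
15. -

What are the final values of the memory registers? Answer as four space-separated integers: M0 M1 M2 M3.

Answer: 0 0 0 0

Derivation:
After op 1 (RCL M2): stack=[0] mem=[0,0,0,0]
After op 2 (push 4): stack=[0,4] mem=[0,0,0,0]
After op 3 (-): stack=[-4] mem=[0,0,0,0]
After op 4 (pop): stack=[empty] mem=[0,0,0,0]
After op 5 (push 7): stack=[7] mem=[0,0,0,0]
After op 6 (STO M3): stack=[empty] mem=[0,0,0,7]
After op 7 (RCL M2): stack=[0] mem=[0,0,0,7]
After op 8 (dup): stack=[0,0] mem=[0,0,0,7]
After op 9 (pop): stack=[0] mem=[0,0,0,7]
After op 10 (STO M3): stack=[empty] mem=[0,0,0,0]
After op 11 (push 4): stack=[4] mem=[0,0,0,0]
After op 12 (pop): stack=[empty] mem=[0,0,0,0]
After op 13 (push 8): stack=[8] mem=[0,0,0,0]
After op 14 (RCL M3): stack=[8,0] mem=[0,0,0,0]
After op 15 (-): stack=[8] mem=[0,0,0,0]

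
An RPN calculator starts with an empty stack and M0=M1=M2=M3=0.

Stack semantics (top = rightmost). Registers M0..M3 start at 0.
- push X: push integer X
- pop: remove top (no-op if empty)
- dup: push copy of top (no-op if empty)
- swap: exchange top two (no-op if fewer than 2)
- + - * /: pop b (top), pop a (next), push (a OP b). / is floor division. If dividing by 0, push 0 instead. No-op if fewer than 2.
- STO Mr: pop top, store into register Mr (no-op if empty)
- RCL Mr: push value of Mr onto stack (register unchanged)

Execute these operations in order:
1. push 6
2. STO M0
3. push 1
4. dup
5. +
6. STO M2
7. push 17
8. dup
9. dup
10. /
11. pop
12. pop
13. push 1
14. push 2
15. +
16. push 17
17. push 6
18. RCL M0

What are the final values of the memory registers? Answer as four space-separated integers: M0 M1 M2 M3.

Answer: 6 0 2 0

Derivation:
After op 1 (push 6): stack=[6] mem=[0,0,0,0]
After op 2 (STO M0): stack=[empty] mem=[6,0,0,0]
After op 3 (push 1): stack=[1] mem=[6,0,0,0]
After op 4 (dup): stack=[1,1] mem=[6,0,0,0]
After op 5 (+): stack=[2] mem=[6,0,0,0]
After op 6 (STO M2): stack=[empty] mem=[6,0,2,0]
After op 7 (push 17): stack=[17] mem=[6,0,2,0]
After op 8 (dup): stack=[17,17] mem=[6,0,2,0]
After op 9 (dup): stack=[17,17,17] mem=[6,0,2,0]
After op 10 (/): stack=[17,1] mem=[6,0,2,0]
After op 11 (pop): stack=[17] mem=[6,0,2,0]
After op 12 (pop): stack=[empty] mem=[6,0,2,0]
After op 13 (push 1): stack=[1] mem=[6,0,2,0]
After op 14 (push 2): stack=[1,2] mem=[6,0,2,0]
After op 15 (+): stack=[3] mem=[6,0,2,0]
After op 16 (push 17): stack=[3,17] mem=[6,0,2,0]
After op 17 (push 6): stack=[3,17,6] mem=[6,0,2,0]
After op 18 (RCL M0): stack=[3,17,6,6] mem=[6,0,2,0]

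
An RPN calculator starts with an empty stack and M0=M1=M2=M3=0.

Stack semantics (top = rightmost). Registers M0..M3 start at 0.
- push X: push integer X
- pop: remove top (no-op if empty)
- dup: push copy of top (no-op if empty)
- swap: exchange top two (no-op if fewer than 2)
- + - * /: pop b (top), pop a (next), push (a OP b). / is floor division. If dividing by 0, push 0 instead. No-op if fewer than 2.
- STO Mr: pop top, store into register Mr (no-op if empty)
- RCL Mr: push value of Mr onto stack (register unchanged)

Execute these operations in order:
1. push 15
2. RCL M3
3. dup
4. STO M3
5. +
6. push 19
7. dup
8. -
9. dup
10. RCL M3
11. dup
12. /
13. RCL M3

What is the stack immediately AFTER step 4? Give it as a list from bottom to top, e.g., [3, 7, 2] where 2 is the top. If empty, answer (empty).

After op 1 (push 15): stack=[15] mem=[0,0,0,0]
After op 2 (RCL M3): stack=[15,0] mem=[0,0,0,0]
After op 3 (dup): stack=[15,0,0] mem=[0,0,0,0]
After op 4 (STO M3): stack=[15,0] mem=[0,0,0,0]

[15, 0]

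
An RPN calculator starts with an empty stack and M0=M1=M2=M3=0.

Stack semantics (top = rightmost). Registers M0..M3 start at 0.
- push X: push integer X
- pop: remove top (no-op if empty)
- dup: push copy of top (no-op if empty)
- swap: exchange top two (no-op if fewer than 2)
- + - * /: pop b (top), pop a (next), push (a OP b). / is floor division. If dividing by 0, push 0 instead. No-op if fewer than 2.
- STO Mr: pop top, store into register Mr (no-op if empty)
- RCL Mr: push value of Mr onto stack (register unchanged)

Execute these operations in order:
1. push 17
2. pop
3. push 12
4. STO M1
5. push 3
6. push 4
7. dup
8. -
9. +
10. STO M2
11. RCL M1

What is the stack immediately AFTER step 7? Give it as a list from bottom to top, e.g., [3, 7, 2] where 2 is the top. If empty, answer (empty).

After op 1 (push 17): stack=[17] mem=[0,0,0,0]
After op 2 (pop): stack=[empty] mem=[0,0,0,0]
After op 3 (push 12): stack=[12] mem=[0,0,0,0]
After op 4 (STO M1): stack=[empty] mem=[0,12,0,0]
After op 5 (push 3): stack=[3] mem=[0,12,0,0]
After op 6 (push 4): stack=[3,4] mem=[0,12,0,0]
After op 7 (dup): stack=[3,4,4] mem=[0,12,0,0]

[3, 4, 4]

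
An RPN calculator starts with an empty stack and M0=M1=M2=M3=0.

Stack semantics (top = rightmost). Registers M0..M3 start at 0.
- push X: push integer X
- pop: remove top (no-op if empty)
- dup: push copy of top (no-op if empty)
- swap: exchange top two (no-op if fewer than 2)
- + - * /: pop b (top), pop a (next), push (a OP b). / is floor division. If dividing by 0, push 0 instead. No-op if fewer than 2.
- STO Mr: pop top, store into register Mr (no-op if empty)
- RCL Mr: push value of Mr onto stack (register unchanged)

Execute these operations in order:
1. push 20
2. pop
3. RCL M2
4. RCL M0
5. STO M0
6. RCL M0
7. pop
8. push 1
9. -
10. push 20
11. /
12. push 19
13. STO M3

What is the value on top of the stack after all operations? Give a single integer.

After op 1 (push 20): stack=[20] mem=[0,0,0,0]
After op 2 (pop): stack=[empty] mem=[0,0,0,0]
After op 3 (RCL M2): stack=[0] mem=[0,0,0,0]
After op 4 (RCL M0): stack=[0,0] mem=[0,0,0,0]
After op 5 (STO M0): stack=[0] mem=[0,0,0,0]
After op 6 (RCL M0): stack=[0,0] mem=[0,0,0,0]
After op 7 (pop): stack=[0] mem=[0,0,0,0]
After op 8 (push 1): stack=[0,1] mem=[0,0,0,0]
After op 9 (-): stack=[-1] mem=[0,0,0,0]
After op 10 (push 20): stack=[-1,20] mem=[0,0,0,0]
After op 11 (/): stack=[-1] mem=[0,0,0,0]
After op 12 (push 19): stack=[-1,19] mem=[0,0,0,0]
After op 13 (STO M3): stack=[-1] mem=[0,0,0,19]

Answer: -1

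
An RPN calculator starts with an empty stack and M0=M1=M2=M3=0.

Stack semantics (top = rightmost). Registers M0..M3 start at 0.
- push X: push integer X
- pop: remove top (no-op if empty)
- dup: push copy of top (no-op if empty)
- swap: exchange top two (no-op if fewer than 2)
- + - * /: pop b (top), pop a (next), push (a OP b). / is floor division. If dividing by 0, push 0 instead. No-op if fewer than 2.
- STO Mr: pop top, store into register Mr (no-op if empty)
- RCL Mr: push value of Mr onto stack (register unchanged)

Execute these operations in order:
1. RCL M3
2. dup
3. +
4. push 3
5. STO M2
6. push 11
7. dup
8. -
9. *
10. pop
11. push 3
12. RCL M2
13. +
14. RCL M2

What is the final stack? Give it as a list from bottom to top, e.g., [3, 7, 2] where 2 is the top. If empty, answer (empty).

Answer: [6, 3]

Derivation:
After op 1 (RCL M3): stack=[0] mem=[0,0,0,0]
After op 2 (dup): stack=[0,0] mem=[0,0,0,0]
After op 3 (+): stack=[0] mem=[0,0,0,0]
After op 4 (push 3): stack=[0,3] mem=[0,0,0,0]
After op 5 (STO M2): stack=[0] mem=[0,0,3,0]
After op 6 (push 11): stack=[0,11] mem=[0,0,3,0]
After op 7 (dup): stack=[0,11,11] mem=[0,0,3,0]
After op 8 (-): stack=[0,0] mem=[0,0,3,0]
After op 9 (*): stack=[0] mem=[0,0,3,0]
After op 10 (pop): stack=[empty] mem=[0,0,3,0]
After op 11 (push 3): stack=[3] mem=[0,0,3,0]
After op 12 (RCL M2): stack=[3,3] mem=[0,0,3,0]
After op 13 (+): stack=[6] mem=[0,0,3,0]
After op 14 (RCL M2): stack=[6,3] mem=[0,0,3,0]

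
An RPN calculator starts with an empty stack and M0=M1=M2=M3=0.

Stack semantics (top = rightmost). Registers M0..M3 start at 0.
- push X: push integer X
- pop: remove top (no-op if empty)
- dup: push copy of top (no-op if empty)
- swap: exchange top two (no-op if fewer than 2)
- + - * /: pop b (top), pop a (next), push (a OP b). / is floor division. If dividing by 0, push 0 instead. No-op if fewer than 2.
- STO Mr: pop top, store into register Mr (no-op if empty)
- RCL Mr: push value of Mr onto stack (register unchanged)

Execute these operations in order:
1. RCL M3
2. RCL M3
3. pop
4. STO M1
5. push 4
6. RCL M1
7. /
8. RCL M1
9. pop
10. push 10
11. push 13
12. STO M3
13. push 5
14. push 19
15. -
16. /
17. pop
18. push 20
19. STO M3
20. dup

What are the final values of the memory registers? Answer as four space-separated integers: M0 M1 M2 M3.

After op 1 (RCL M3): stack=[0] mem=[0,0,0,0]
After op 2 (RCL M3): stack=[0,0] mem=[0,0,0,0]
After op 3 (pop): stack=[0] mem=[0,0,0,0]
After op 4 (STO M1): stack=[empty] mem=[0,0,0,0]
After op 5 (push 4): stack=[4] mem=[0,0,0,0]
After op 6 (RCL M1): stack=[4,0] mem=[0,0,0,0]
After op 7 (/): stack=[0] mem=[0,0,0,0]
After op 8 (RCL M1): stack=[0,0] mem=[0,0,0,0]
After op 9 (pop): stack=[0] mem=[0,0,0,0]
After op 10 (push 10): stack=[0,10] mem=[0,0,0,0]
After op 11 (push 13): stack=[0,10,13] mem=[0,0,0,0]
After op 12 (STO M3): stack=[0,10] mem=[0,0,0,13]
After op 13 (push 5): stack=[0,10,5] mem=[0,0,0,13]
After op 14 (push 19): stack=[0,10,5,19] mem=[0,0,0,13]
After op 15 (-): stack=[0,10,-14] mem=[0,0,0,13]
After op 16 (/): stack=[0,-1] mem=[0,0,0,13]
After op 17 (pop): stack=[0] mem=[0,0,0,13]
After op 18 (push 20): stack=[0,20] mem=[0,0,0,13]
After op 19 (STO M3): stack=[0] mem=[0,0,0,20]
After op 20 (dup): stack=[0,0] mem=[0,0,0,20]

Answer: 0 0 0 20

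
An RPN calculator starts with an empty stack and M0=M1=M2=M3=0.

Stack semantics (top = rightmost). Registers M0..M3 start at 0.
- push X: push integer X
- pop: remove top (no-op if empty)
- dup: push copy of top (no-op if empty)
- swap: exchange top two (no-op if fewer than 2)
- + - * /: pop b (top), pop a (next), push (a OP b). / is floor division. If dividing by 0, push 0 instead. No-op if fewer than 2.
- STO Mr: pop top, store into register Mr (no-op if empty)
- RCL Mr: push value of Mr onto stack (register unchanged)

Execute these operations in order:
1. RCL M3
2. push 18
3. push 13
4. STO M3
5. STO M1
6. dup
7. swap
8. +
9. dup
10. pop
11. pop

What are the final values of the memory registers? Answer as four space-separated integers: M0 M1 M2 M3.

Answer: 0 18 0 13

Derivation:
After op 1 (RCL M3): stack=[0] mem=[0,0,0,0]
After op 2 (push 18): stack=[0,18] mem=[0,0,0,0]
After op 3 (push 13): stack=[0,18,13] mem=[0,0,0,0]
After op 4 (STO M3): stack=[0,18] mem=[0,0,0,13]
After op 5 (STO M1): stack=[0] mem=[0,18,0,13]
After op 6 (dup): stack=[0,0] mem=[0,18,0,13]
After op 7 (swap): stack=[0,0] mem=[0,18,0,13]
After op 8 (+): stack=[0] mem=[0,18,0,13]
After op 9 (dup): stack=[0,0] mem=[0,18,0,13]
After op 10 (pop): stack=[0] mem=[0,18,0,13]
After op 11 (pop): stack=[empty] mem=[0,18,0,13]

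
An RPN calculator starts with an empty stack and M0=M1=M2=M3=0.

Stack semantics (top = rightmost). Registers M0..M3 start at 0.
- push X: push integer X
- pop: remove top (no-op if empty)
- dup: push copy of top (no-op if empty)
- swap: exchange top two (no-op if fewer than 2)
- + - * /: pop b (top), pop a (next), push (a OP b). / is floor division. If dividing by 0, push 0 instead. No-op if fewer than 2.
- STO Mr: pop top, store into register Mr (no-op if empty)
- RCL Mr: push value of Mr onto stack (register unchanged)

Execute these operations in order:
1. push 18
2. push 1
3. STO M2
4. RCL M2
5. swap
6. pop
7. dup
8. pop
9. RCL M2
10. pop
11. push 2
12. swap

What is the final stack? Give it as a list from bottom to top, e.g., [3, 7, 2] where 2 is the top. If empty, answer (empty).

After op 1 (push 18): stack=[18] mem=[0,0,0,0]
After op 2 (push 1): stack=[18,1] mem=[0,0,0,0]
After op 3 (STO M2): stack=[18] mem=[0,0,1,0]
After op 4 (RCL M2): stack=[18,1] mem=[0,0,1,0]
After op 5 (swap): stack=[1,18] mem=[0,0,1,0]
After op 6 (pop): stack=[1] mem=[0,0,1,0]
After op 7 (dup): stack=[1,1] mem=[0,0,1,0]
After op 8 (pop): stack=[1] mem=[0,0,1,0]
After op 9 (RCL M2): stack=[1,1] mem=[0,0,1,0]
After op 10 (pop): stack=[1] mem=[0,0,1,0]
After op 11 (push 2): stack=[1,2] mem=[0,0,1,0]
After op 12 (swap): stack=[2,1] mem=[0,0,1,0]

Answer: [2, 1]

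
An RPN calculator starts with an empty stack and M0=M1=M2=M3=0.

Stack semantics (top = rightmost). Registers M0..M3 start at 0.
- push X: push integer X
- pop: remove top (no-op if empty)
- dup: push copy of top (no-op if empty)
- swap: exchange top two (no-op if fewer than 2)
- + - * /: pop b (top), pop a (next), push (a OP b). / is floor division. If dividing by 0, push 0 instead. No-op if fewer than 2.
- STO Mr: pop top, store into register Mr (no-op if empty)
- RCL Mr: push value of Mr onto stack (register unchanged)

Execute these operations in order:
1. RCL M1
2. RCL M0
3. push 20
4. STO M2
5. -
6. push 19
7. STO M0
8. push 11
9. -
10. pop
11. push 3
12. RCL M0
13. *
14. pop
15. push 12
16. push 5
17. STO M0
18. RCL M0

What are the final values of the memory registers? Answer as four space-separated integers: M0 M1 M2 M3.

Answer: 5 0 20 0

Derivation:
After op 1 (RCL M1): stack=[0] mem=[0,0,0,0]
After op 2 (RCL M0): stack=[0,0] mem=[0,0,0,0]
After op 3 (push 20): stack=[0,0,20] mem=[0,0,0,0]
After op 4 (STO M2): stack=[0,0] mem=[0,0,20,0]
After op 5 (-): stack=[0] mem=[0,0,20,0]
After op 6 (push 19): stack=[0,19] mem=[0,0,20,0]
After op 7 (STO M0): stack=[0] mem=[19,0,20,0]
After op 8 (push 11): stack=[0,11] mem=[19,0,20,0]
After op 9 (-): stack=[-11] mem=[19,0,20,0]
After op 10 (pop): stack=[empty] mem=[19,0,20,0]
After op 11 (push 3): stack=[3] mem=[19,0,20,0]
After op 12 (RCL M0): stack=[3,19] mem=[19,0,20,0]
After op 13 (*): stack=[57] mem=[19,0,20,0]
After op 14 (pop): stack=[empty] mem=[19,0,20,0]
After op 15 (push 12): stack=[12] mem=[19,0,20,0]
After op 16 (push 5): stack=[12,5] mem=[19,0,20,0]
After op 17 (STO M0): stack=[12] mem=[5,0,20,0]
After op 18 (RCL M0): stack=[12,5] mem=[5,0,20,0]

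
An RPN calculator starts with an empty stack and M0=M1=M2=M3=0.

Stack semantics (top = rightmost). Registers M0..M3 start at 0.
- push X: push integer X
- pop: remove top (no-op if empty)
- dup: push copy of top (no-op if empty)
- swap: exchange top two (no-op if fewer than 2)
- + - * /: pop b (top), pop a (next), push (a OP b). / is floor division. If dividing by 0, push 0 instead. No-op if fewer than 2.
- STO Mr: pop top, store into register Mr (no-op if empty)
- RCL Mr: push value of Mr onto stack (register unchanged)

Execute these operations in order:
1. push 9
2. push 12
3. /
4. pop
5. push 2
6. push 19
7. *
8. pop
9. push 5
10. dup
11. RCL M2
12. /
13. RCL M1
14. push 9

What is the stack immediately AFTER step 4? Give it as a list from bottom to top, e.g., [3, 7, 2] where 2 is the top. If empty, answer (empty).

After op 1 (push 9): stack=[9] mem=[0,0,0,0]
After op 2 (push 12): stack=[9,12] mem=[0,0,0,0]
After op 3 (/): stack=[0] mem=[0,0,0,0]
After op 4 (pop): stack=[empty] mem=[0,0,0,0]

(empty)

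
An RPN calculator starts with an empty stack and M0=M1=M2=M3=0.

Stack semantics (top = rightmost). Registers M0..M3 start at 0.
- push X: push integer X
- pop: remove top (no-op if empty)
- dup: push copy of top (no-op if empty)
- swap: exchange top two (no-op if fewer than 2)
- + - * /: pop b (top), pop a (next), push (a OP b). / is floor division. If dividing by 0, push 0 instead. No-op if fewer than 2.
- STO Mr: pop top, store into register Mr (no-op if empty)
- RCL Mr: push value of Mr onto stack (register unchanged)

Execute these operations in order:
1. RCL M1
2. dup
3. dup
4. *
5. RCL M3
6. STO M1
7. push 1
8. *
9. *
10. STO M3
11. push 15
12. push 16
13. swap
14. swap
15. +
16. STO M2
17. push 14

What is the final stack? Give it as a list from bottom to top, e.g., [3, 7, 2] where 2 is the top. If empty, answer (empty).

Answer: [14]

Derivation:
After op 1 (RCL M1): stack=[0] mem=[0,0,0,0]
After op 2 (dup): stack=[0,0] mem=[0,0,0,0]
After op 3 (dup): stack=[0,0,0] mem=[0,0,0,0]
After op 4 (*): stack=[0,0] mem=[0,0,0,0]
After op 5 (RCL M3): stack=[0,0,0] mem=[0,0,0,0]
After op 6 (STO M1): stack=[0,0] mem=[0,0,0,0]
After op 7 (push 1): stack=[0,0,1] mem=[0,0,0,0]
After op 8 (*): stack=[0,0] mem=[0,0,0,0]
After op 9 (*): stack=[0] mem=[0,0,0,0]
After op 10 (STO M3): stack=[empty] mem=[0,0,0,0]
After op 11 (push 15): stack=[15] mem=[0,0,0,0]
After op 12 (push 16): stack=[15,16] mem=[0,0,0,0]
After op 13 (swap): stack=[16,15] mem=[0,0,0,0]
After op 14 (swap): stack=[15,16] mem=[0,0,0,0]
After op 15 (+): stack=[31] mem=[0,0,0,0]
After op 16 (STO M2): stack=[empty] mem=[0,0,31,0]
After op 17 (push 14): stack=[14] mem=[0,0,31,0]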